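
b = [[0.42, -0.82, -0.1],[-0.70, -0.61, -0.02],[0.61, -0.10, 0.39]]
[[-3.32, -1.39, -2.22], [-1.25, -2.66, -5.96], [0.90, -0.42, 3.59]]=b @ [[-0.96, 1.46, 4.44], [3.0, 2.77, 4.56], [4.57, -2.65, 3.43]]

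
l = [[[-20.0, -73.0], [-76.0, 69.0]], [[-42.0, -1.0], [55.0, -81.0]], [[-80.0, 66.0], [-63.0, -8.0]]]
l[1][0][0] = -42.0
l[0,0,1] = -73.0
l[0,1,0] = -76.0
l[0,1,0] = -76.0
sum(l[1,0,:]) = -43.0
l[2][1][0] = -63.0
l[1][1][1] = -81.0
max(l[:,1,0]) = 55.0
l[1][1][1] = -81.0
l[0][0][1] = -73.0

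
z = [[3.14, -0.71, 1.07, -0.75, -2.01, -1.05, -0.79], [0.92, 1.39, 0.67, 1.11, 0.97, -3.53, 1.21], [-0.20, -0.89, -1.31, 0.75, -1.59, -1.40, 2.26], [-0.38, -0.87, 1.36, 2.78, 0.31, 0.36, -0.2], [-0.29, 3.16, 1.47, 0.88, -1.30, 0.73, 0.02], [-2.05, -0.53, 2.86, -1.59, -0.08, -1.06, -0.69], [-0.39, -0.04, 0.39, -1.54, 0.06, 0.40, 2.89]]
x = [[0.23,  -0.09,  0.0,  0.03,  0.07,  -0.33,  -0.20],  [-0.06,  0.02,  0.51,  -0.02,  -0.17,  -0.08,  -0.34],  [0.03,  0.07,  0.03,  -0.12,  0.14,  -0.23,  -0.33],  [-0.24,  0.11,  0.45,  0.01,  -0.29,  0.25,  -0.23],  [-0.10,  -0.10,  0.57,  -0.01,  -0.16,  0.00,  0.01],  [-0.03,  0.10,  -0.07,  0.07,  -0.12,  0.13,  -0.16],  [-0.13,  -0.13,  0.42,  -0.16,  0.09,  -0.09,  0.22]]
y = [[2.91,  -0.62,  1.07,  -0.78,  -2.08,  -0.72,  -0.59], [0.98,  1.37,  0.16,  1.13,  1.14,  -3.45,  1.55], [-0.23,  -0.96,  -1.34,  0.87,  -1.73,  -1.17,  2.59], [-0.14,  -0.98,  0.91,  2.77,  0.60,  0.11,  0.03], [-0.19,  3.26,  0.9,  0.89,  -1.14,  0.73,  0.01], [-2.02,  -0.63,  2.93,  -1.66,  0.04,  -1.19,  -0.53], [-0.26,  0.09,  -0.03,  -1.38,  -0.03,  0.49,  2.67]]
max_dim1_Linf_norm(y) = 3.45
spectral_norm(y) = 5.05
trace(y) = 6.05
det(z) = -7554.28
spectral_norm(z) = 4.85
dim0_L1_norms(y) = [6.73, 7.91, 7.34, 9.48, 6.76, 7.86, 7.97]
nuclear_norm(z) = 26.12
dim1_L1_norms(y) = [8.77, 9.78, 8.89, 5.54, 7.12, 9.0, 4.95]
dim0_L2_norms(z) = [3.92, 3.78, 3.96, 3.97, 3.05, 4.18, 4.01]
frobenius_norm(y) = 10.05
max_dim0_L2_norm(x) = 0.98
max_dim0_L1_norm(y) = 9.48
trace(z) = 6.53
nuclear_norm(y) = 25.62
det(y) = -6239.38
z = y + x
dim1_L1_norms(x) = [0.95, 1.2, 0.95, 1.58, 0.95, 0.68, 1.24]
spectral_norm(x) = 1.09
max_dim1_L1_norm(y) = 9.78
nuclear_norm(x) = 2.63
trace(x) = 0.48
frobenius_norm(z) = 10.19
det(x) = -0.00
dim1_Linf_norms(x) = [0.33, 0.51, 0.33, 0.45, 0.57, 0.16, 0.42]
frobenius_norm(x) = 1.43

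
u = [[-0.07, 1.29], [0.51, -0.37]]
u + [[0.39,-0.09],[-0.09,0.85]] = [[0.32, 1.20], [0.42, 0.48]]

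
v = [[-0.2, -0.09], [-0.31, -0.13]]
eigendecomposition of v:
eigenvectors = [[-0.55, 0.4], [-0.83, -0.92]]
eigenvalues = [-0.34, 0.01]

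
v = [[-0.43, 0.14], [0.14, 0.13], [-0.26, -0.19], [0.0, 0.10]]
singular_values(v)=[0.52, 0.29]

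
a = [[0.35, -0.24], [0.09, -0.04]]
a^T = [[0.35,  0.09],[-0.24,  -0.04]]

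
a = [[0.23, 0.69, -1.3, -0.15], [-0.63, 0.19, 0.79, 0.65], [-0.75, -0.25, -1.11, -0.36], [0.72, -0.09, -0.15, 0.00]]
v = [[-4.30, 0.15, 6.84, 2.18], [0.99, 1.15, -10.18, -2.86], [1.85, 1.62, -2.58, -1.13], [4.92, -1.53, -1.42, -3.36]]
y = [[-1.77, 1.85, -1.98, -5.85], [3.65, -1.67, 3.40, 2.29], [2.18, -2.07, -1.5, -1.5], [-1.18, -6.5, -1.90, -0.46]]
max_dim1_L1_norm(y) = 11.45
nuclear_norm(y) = 20.98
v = y @ a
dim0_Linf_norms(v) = [4.92, 1.62, 10.18, 3.36]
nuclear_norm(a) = 4.28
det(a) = -0.46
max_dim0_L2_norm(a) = 1.89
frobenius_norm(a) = 2.50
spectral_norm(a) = 2.00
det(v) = 173.37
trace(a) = -0.69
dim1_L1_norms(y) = [11.45, 11.01, 7.25, 10.04]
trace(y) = -5.40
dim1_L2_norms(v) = [8.37, 10.68, 3.74, 6.31]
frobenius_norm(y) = 11.77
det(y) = -377.88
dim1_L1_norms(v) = [13.47, 15.18, 7.18, 11.23]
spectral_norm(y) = 8.32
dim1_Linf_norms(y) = [5.85, 3.65, 2.18, 6.5]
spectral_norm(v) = 14.14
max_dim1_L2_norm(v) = 10.68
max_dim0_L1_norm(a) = 3.35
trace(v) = -9.09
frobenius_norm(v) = 15.43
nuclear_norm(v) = 22.89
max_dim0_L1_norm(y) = 12.09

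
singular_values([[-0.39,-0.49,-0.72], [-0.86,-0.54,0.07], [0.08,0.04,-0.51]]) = [1.24, 0.82, 0.1]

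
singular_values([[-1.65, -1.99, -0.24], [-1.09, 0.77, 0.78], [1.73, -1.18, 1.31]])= [2.75, 2.45, 1.29]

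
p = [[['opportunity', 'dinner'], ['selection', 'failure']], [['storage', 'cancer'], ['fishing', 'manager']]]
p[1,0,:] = ['storage', 'cancer']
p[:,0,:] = [['opportunity', 'dinner'], ['storage', 'cancer']]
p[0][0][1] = 'dinner'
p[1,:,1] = ['cancer', 'manager']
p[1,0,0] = 'storage'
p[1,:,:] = [['storage', 'cancer'], ['fishing', 'manager']]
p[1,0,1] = 'cancer'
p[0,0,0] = 'opportunity'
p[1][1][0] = 'fishing'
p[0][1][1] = 'failure'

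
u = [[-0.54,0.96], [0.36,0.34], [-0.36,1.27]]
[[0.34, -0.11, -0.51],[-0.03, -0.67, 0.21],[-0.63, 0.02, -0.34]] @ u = [[-0.04,-0.36], [-0.3,0.01], [0.47,-1.03]]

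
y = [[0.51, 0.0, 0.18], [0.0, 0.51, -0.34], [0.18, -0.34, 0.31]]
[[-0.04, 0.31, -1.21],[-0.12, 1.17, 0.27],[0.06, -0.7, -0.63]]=y@[[0.12,1.05,-1.92], [-0.61,1.45,-0.32], [-0.55,-1.27,-1.27]]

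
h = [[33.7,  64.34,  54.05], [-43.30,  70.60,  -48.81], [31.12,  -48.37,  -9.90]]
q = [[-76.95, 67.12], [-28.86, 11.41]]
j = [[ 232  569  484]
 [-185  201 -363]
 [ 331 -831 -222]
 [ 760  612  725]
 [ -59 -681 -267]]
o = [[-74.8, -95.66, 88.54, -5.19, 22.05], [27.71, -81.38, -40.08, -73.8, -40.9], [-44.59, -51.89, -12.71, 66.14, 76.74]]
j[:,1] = [569, 201, -831, 612, -681]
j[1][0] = -185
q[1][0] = -28.86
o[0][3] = -5.19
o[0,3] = -5.19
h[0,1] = 64.34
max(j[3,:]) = 760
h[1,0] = -43.3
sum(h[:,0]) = 21.520000000000007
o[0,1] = -95.66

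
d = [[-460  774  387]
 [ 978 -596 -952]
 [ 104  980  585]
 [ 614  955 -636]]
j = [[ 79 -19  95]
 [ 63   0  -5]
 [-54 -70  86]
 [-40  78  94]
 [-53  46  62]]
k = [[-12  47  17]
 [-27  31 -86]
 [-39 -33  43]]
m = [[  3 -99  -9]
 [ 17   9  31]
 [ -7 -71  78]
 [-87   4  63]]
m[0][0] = 3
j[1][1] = 0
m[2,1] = -71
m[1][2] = 31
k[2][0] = -39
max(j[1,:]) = 63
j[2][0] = -54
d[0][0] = -460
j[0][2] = 95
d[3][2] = -636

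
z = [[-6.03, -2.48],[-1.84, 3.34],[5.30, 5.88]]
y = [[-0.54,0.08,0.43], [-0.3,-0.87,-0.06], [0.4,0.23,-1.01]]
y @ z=[[5.39,4.13], [3.09,-2.51], [-8.19,-6.16]]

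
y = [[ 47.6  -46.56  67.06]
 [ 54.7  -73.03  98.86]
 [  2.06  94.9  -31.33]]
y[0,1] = -46.56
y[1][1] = -73.03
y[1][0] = 54.7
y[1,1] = -73.03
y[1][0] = 54.7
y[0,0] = 47.6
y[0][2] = 67.06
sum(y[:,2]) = 134.59000000000003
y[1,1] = -73.03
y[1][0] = 54.7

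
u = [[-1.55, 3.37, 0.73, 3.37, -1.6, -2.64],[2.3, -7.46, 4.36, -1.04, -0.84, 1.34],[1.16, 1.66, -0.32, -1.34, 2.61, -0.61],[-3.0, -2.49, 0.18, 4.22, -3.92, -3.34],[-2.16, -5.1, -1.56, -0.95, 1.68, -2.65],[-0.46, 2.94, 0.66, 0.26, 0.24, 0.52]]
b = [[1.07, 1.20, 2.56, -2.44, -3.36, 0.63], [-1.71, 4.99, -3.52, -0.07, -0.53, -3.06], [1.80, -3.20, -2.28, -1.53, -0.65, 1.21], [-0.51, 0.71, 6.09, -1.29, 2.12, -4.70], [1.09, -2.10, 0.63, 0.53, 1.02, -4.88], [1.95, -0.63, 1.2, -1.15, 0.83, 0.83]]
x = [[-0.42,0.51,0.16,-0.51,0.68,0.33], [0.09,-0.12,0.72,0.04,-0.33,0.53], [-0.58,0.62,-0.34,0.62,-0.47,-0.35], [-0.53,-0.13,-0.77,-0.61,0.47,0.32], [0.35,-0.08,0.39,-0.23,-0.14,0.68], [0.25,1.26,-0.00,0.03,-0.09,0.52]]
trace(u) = -2.91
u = b @ x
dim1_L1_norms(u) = [13.26, 17.34, 7.7, 17.15, 14.1, 5.08]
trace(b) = 4.34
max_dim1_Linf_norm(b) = 6.09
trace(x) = -1.11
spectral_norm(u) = 10.87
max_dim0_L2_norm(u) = 10.52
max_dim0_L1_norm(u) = 23.02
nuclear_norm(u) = 29.72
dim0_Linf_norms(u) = [3.0, 7.46, 4.36, 4.22, 3.92, 3.34]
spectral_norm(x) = 1.58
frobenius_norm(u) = 15.65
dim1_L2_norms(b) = [5.17, 7.06, 4.79, 8.13, 5.58, 2.89]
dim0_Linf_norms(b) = [1.95, 4.99, 6.09, 2.44, 3.36, 4.88]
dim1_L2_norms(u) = [5.93, 9.14, 3.63, 7.72, 6.62, 3.11]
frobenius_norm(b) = 14.32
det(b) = 4334.59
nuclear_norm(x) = 5.96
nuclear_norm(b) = 30.39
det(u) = -14.00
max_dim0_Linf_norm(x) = 1.26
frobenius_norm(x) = 2.85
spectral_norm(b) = 9.32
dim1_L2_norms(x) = [1.14, 0.97, 1.25, 1.26, 0.9, 1.39]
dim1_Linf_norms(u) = [3.37, 7.46, 2.61, 4.22, 5.1, 2.94]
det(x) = -0.00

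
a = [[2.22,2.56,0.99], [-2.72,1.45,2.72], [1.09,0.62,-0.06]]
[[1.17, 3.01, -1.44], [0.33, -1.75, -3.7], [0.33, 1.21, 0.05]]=a @[[-0.20, 0.94, 0.27], [0.83, 0.31, -0.47], [-0.52, 0.13, -0.84]]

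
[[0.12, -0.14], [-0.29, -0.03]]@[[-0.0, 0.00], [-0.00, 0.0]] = [[0.00, 0.0],[0.0, 0.00]]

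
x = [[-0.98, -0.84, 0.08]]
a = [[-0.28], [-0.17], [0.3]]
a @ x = [[0.27, 0.24, -0.02],[0.17, 0.14, -0.01],[-0.29, -0.25, 0.02]]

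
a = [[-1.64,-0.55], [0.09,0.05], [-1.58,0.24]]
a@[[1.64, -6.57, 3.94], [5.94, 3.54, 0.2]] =[[-5.96, 8.83, -6.57], [0.44, -0.41, 0.36], [-1.17, 11.23, -6.18]]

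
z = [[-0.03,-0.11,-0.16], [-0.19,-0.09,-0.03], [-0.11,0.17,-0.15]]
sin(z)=[[-0.03, -0.11, -0.16], [-0.19, -0.09, -0.03], [-0.11, 0.17, -0.15]]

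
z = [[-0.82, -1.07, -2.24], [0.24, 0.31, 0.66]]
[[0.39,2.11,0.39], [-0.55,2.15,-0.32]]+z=[[-0.43, 1.04, -1.85], [-0.31, 2.46, 0.34]]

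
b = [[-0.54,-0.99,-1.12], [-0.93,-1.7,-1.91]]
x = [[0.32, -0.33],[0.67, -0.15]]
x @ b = [[0.13, 0.24, 0.27], [-0.22, -0.41, -0.46]]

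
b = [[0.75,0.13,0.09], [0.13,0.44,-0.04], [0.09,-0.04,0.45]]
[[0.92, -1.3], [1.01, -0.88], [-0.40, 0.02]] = b @ [[1.01, -1.49], [1.92, -1.54], [-0.92, 0.21]]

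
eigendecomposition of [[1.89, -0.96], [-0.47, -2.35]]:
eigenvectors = [[0.99, 0.22],[-0.11, 0.98]]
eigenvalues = [1.99, -2.45]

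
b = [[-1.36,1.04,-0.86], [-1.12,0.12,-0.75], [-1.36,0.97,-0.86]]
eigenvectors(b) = [[(0.42-0.28j), (0.42+0.28j), (0.56+0j)], [0.69+0.00j, 0.69-0.00j, (0.05+0j)], [(0.45-0.26j), 0.45+0.26j, (-0.83+0j)]]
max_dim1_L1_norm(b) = 3.26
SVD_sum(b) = [[-1.43, 0.86, -0.92],[-0.94, 0.57, -0.6],[-1.41, 0.85, -0.9]] + [[0.07, 0.18, 0.06], [-0.18, -0.45, -0.15], [0.05, 0.12, 0.04]] + [[0.00, 0.0, -0.0], [0.0, 0.00, -0.00], [-0.0, -0.00, 0.00]]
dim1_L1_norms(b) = [3.26, 1.99, 3.19]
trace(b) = -2.10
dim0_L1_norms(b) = [3.84, 2.13, 2.47]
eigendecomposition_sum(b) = [[-0.68-0.29j,0.52+0.71j,-0.43-0.16j], [(-0.56-0.85j),0.06+1.21j,(-0.37-0.5j)], [-0.68-0.35j,(0.49+0.77j),(-0.43-0.19j)]] + [[(-0.68+0.29j), (0.52-0.71j), -0.43+0.16j], [(-0.56+0.85j), (0.06-1.21j), -0.37+0.50j], [(-0.68+0.35j), 0.49-0.77j, -0.43+0.19j]] + [[0.00+0.00j, 0.00-0.00j, -0.00+0.00j], [0j, -0j, (-0+0j)], [(-0-0j), -0.00+0.00j, 0.00-0.00j]]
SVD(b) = [[-0.65, 0.36, -0.68], [-0.43, -0.9, -0.07], [-0.63, 0.24, 0.73]] @ diag([2.95296333773296, 0.5587501401745469, 0.0024097427126177503]) @ [[0.75, -0.45, 0.48], [0.35, 0.89, 0.29], [-0.56, -0.05, 0.83]]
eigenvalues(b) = [(-1.05+0.73j), (-1.05-0.73j), 0j]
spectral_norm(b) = 2.95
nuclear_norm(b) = 3.51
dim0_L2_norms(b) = [2.23, 1.43, 1.43]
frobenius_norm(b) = 3.01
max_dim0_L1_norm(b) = 3.84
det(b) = 0.00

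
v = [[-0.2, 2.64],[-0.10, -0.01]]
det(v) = 0.266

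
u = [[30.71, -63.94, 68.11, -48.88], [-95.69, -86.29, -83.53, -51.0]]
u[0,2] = 68.11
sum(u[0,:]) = -14.0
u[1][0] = -95.69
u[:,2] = [68.11, -83.53]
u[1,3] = -51.0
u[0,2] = 68.11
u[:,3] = [-48.88, -51.0]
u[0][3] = -48.88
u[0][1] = -63.94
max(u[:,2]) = 68.11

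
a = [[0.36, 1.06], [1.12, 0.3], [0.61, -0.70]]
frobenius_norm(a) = 1.86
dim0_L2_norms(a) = [1.33, 1.31]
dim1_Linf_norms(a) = [1.06, 1.12, 0.7]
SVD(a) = [[-0.69, 0.45],[-0.72, -0.45],[0.02, -0.77]] @ diag([1.4218414740066019, 1.199194238976628]) @ [[-0.74,  -0.67], [-0.67,  0.74]]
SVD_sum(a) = [[0.72,0.66], [0.76,0.69], [-0.02,-0.01]] + [[-0.36, 0.4], [0.36, -0.39], [0.63, -0.69]]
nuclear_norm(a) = 2.62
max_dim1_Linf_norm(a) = 1.12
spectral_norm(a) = 1.42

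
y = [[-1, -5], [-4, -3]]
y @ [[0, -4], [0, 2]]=[[0, -6], [0, 10]]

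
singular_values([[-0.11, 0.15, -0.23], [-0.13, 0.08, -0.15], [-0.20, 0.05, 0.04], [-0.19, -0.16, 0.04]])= [0.38, 0.29, 0.12]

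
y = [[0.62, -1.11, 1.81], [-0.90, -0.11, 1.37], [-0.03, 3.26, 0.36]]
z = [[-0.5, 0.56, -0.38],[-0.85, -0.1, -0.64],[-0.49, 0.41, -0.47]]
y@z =[[-0.25, 1.2, -0.38], [-0.13, 0.07, -0.23], [-2.93, -0.20, -2.24]]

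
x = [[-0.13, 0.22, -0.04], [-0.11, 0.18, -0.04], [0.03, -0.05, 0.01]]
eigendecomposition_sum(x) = [[-0.18, 0.27, -0.09], [-0.14, 0.21, -0.07], [0.04, -0.06, 0.02]] + [[0.05, -0.05, 0.05],  [0.03, -0.03, 0.03],  [-0.01, 0.01, -0.01]] + [[-0.0, -0.0, -0.0], [-0.0, -0.00, -0.0], [0.00, 0.0, 0.00]]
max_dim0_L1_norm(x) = 0.45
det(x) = 0.00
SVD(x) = [[-0.76, 0.64, 0.12],[-0.63, -0.77, 0.12],[0.17, 0.02, 0.98]] @ diag([0.3412711512275279, 0.005831066783862173, 1.786822439417004e-18]) @ [[0.51, -0.85, 0.17], [0.28, 0.34, 0.9], [-0.82, -0.41, 0.41]]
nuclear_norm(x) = 0.35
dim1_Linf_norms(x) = [0.22, 0.18, 0.05]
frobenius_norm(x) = 0.34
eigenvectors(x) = [[0.78,  0.85,  -0.82], [0.60,  0.51,  -0.41], [-0.17,  -0.17,  0.41]]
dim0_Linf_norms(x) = [0.13, 0.22, 0.04]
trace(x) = 0.06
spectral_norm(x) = 0.34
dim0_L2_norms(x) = [0.17, 0.29, 0.06]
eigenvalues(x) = [0.05, 0.01, 0.0]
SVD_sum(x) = [[-0.13, 0.22, -0.04], [-0.11, 0.18, -0.04], [0.03, -0.05, 0.01]] + [[0.0,0.00,0.0], [-0.0,-0.00,-0.00], [0.00,0.00,0.0]] + [[-0.00,  -0.00,  0.0], [-0.0,  -0.0,  0.0], [-0.0,  -0.00,  0.00]]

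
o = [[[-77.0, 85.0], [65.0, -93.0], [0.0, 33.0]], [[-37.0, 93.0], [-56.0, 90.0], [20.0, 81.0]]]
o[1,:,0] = [-37.0, -56.0, 20.0]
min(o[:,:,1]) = -93.0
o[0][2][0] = 0.0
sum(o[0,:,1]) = 25.0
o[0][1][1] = -93.0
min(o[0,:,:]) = -93.0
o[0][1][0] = 65.0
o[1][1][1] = 90.0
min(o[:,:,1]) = -93.0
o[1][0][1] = 93.0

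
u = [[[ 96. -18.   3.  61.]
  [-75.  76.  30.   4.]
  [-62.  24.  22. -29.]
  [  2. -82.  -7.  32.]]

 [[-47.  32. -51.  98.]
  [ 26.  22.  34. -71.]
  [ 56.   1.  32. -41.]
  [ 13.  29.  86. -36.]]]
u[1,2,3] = -41.0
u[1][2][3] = -41.0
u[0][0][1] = -18.0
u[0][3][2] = -7.0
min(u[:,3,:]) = -82.0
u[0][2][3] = -29.0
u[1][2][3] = -41.0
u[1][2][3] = -41.0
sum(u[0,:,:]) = 77.0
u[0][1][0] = -75.0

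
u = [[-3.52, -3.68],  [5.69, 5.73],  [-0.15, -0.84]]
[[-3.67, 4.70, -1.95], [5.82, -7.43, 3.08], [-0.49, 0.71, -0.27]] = u@[[0.53, -0.55, 0.26], [0.49, -0.75, 0.28]]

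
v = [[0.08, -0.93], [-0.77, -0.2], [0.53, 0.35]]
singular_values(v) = [1.11, 0.82]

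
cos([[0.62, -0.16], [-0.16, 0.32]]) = [[0.8, 0.07], [0.07, 0.94]]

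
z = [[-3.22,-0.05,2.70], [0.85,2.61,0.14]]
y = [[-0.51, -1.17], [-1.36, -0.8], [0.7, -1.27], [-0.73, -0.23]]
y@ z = [[0.65, -3.03, -1.54], [3.7, -2.02, -3.78], [-3.33, -3.35, 1.71], [2.16, -0.56, -2.00]]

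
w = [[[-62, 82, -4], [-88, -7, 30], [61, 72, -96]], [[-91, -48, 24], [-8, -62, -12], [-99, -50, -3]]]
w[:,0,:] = [[-62, 82, -4], [-91, -48, 24]]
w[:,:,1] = [[82, -7, 72], [-48, -62, -50]]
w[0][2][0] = 61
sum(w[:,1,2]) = 18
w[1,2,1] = -50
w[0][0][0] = -62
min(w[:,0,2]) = -4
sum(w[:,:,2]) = -61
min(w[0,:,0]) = -88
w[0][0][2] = -4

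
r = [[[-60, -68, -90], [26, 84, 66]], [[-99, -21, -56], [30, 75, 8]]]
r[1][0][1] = -21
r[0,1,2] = 66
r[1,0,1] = -21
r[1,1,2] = 8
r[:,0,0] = [-60, -99]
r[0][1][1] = 84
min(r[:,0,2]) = -90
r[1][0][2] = -56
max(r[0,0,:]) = -60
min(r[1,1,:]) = 8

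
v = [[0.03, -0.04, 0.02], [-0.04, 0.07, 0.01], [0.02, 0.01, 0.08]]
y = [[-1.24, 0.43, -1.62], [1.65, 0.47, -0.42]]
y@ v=[[-0.09, 0.06, -0.15], [0.02, -0.04, 0.0]]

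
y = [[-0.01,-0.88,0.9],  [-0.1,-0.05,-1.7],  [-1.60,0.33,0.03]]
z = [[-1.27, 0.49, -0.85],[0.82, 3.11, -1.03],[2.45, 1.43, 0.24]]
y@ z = [[1.5,-1.45,1.13], [-4.08,-2.64,-0.27], [2.38,0.29,1.03]]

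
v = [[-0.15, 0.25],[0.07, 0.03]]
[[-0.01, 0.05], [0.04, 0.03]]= v @ [[0.5, 0.25], [0.25, 0.36]]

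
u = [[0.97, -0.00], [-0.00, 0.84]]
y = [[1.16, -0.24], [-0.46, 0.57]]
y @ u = [[1.13, -0.2], [-0.45, 0.48]]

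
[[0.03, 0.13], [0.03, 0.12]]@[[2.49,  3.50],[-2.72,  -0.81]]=[[-0.28, -0.0], [-0.25, 0.01]]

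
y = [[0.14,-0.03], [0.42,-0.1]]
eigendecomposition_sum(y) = [[0.12, -0.02], [0.31, -0.06]] + [[0.02, -0.01], [0.11, -0.04]]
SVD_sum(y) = [[0.14, -0.03],[0.42, -0.1]] + [[0.00, 0.0], [-0.0, -0.00]]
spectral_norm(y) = 0.45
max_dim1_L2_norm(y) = 0.43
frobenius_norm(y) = 0.45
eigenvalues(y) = [0.06, -0.02]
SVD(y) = [[-0.31, -0.95],[-0.95, 0.31]] @ diag([0.45485220279863653, 0.003077922875575897]) @ [[-0.97, 0.23], [-0.23, -0.97]]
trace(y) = 0.04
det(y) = -0.00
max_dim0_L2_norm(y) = 0.44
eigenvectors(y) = [[0.36,0.18], [0.93,0.98]]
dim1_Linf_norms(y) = [0.14, 0.42]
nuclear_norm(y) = 0.46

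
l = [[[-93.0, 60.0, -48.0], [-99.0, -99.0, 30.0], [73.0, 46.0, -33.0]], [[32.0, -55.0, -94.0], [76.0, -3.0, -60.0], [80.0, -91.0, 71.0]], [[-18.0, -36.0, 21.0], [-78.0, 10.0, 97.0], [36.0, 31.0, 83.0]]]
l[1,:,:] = [[32.0, -55.0, -94.0], [76.0, -3.0, -60.0], [80.0, -91.0, 71.0]]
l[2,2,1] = 31.0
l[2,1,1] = 10.0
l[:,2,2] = [-33.0, 71.0, 83.0]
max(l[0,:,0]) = 73.0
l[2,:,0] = [-18.0, -78.0, 36.0]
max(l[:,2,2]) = 83.0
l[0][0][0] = -93.0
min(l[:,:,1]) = -99.0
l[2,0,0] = -18.0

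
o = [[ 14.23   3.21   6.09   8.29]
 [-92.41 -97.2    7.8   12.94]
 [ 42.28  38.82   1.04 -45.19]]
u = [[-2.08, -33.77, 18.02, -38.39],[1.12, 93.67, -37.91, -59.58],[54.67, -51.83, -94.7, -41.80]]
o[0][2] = 6.09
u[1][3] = -59.58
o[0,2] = 6.09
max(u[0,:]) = 18.02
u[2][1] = -51.83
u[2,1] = -51.83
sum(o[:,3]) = -23.96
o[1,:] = [-92.41, -97.2, 7.8, 12.94]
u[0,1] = -33.77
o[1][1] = -97.2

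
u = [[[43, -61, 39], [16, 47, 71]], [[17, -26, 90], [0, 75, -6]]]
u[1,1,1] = 75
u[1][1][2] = -6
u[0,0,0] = 43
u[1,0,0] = 17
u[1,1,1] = 75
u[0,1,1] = 47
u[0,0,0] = 43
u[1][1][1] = 75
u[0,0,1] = -61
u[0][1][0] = 16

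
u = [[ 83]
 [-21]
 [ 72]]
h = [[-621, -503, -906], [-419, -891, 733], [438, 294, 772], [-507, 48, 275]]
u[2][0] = 72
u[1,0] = -21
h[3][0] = -507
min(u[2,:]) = 72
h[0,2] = -906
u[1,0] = -21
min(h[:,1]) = -891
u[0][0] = 83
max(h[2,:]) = 772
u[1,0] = -21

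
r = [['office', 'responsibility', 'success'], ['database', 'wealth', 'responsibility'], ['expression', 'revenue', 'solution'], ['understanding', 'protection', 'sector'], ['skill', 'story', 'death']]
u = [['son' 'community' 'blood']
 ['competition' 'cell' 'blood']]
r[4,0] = 'skill'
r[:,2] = ['success', 'responsibility', 'solution', 'sector', 'death']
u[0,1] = 'community'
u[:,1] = ['community', 'cell']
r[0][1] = 'responsibility'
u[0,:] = ['son', 'community', 'blood']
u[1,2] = 'blood'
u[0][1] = 'community'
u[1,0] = 'competition'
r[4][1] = 'story'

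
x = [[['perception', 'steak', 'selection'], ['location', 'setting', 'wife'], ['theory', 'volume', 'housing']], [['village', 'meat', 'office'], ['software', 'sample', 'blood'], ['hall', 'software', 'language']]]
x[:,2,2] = ['housing', 'language']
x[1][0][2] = 'office'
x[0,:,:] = [['perception', 'steak', 'selection'], ['location', 'setting', 'wife'], ['theory', 'volume', 'housing']]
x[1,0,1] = 'meat'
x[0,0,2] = 'selection'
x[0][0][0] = 'perception'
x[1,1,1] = 'sample'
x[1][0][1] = 'meat'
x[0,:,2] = ['selection', 'wife', 'housing']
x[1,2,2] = 'language'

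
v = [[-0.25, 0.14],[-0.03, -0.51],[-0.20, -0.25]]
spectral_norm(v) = 0.59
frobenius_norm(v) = 0.67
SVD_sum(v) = [[0.01, 0.11],[-0.06, -0.51],[-0.03, -0.27]] + [[-0.26,0.03], [0.03,-0.0], [-0.17,0.02]]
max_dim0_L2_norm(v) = 0.58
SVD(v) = [[0.18, 0.84], [-0.87, -0.11], [-0.46, 0.53]] @ diag([0.5882045711707666, 0.31561904640533733]) @ [[0.12, 0.99], [-0.99, 0.12]]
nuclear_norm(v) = 0.90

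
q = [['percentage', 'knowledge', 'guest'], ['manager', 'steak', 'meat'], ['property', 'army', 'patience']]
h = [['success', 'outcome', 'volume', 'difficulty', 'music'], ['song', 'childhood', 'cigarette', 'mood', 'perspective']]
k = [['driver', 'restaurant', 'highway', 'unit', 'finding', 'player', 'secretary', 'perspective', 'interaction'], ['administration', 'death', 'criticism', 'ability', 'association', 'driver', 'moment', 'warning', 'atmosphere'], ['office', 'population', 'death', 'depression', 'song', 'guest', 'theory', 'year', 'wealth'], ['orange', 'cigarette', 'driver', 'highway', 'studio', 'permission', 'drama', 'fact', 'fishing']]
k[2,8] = 'wealth'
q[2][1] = 'army'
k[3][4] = 'studio'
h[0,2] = 'volume'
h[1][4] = 'perspective'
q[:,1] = ['knowledge', 'steak', 'army']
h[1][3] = 'mood'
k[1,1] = 'death'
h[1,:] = ['song', 'childhood', 'cigarette', 'mood', 'perspective']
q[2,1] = 'army'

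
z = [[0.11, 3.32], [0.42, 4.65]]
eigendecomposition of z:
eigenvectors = [[-1.0, -0.57], [0.09, -0.82]]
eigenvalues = [-0.18, 4.94]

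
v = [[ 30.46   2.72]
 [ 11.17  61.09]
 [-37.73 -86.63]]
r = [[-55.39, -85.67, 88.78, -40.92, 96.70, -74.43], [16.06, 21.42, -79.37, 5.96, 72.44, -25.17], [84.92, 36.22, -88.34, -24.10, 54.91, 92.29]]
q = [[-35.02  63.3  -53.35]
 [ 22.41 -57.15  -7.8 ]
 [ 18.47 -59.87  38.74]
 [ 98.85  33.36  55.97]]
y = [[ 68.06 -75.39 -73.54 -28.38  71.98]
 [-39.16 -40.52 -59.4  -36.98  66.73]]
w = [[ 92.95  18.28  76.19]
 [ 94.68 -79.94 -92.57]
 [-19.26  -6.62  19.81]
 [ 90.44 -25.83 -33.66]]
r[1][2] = -79.37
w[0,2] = 76.19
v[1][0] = 11.17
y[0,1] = -75.39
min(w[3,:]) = -33.66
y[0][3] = -28.38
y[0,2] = -73.54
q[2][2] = 38.74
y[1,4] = 66.73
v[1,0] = 11.17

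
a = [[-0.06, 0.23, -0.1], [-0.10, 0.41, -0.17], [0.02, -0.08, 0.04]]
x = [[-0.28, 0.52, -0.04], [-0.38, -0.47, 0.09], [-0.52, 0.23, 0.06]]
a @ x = [[-0.02, -0.16, 0.02], [-0.04, -0.28, 0.03], [0.0, 0.06, -0.01]]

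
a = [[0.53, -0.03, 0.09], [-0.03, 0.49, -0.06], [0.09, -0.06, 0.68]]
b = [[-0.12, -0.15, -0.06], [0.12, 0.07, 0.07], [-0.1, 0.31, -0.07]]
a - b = [[0.65,0.12,0.15], [-0.15,0.42,-0.13], [0.19,-0.37,0.75]]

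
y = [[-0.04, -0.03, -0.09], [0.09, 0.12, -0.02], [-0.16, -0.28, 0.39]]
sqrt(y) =[[-0.21+0.25j, -0.28+0.20j, -0.19+0.07j], [(0.32-0.17j), 0.45-0.14j, (0.03-0.05j)], [-0.16-0.02j, (-0.31-0.02j), (0.61-0.01j)]]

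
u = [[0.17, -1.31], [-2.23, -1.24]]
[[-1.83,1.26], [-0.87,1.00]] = u @ [[-0.36,0.08], [1.35,-0.95]]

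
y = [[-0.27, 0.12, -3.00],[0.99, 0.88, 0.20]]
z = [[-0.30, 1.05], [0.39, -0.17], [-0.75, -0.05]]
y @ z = [[2.38, -0.15], [-0.10, 0.88]]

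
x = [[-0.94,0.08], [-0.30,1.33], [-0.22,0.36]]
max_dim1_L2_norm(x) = 1.36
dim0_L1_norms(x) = [1.46, 1.77]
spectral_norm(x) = 1.47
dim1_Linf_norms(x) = [0.94, 1.33, 0.36]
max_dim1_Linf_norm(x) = 1.33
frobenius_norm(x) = 1.71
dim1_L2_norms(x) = [0.94, 1.36, 0.42]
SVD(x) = [[-0.33, 0.93],[-0.90, -0.35],[-0.28, 0.05]] @ diag([1.4735518730357013, 0.8692208450520368]) @ [[0.43,-0.9], [-0.90,-0.43]]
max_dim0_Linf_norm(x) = 1.33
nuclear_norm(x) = 2.34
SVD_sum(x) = [[-0.21, 0.43], [-0.58, 1.20], [-0.18, 0.38]] + [[-0.73, -0.35], [0.28, 0.13], [-0.04, -0.02]]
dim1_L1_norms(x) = [1.02, 1.63, 0.58]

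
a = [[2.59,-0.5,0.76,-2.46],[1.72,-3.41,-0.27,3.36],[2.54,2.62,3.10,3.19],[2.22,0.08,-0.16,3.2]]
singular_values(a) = [7.0, 4.91, 3.62, 1.26]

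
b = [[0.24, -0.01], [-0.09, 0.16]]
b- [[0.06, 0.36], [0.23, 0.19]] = [[0.18, -0.37], [-0.32, -0.03]]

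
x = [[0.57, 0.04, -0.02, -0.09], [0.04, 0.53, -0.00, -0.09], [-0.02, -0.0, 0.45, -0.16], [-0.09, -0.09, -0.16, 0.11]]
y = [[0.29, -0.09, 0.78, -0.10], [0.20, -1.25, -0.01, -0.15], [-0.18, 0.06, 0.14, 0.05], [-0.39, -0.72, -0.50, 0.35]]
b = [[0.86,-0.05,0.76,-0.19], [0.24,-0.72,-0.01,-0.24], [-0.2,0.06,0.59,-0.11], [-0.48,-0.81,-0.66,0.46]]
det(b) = -0.27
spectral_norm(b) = 1.59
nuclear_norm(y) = 3.01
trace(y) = -0.47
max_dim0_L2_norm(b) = 1.17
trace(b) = 1.19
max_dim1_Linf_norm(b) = 0.86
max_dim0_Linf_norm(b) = 0.86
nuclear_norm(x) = 1.66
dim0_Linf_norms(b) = [0.86, 0.81, 0.76, 0.46]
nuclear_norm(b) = 3.44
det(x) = 0.00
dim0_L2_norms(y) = [0.56, 1.45, 0.94, 0.4]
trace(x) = 1.66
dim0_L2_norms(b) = [1.03, 1.09, 1.17, 0.56]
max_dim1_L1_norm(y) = 1.96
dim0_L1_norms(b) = [1.78, 1.64, 2.02, 1.0]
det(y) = -0.06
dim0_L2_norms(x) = [0.58, 0.54, 0.48, 0.23]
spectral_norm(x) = 0.63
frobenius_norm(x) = 0.95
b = y + x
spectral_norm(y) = 1.48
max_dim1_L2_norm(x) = 0.58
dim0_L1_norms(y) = [1.06, 2.12, 1.43, 0.65]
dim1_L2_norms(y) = [0.84, 1.27, 0.24, 1.02]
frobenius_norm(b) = 1.98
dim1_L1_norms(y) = [1.26, 1.61, 0.43, 1.96]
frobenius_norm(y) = 1.85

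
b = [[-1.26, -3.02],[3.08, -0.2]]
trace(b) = -1.46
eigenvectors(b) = [[(0.12-0.69j), 0.12+0.69j], [-0.71+0.00j, (-0.71-0j)]]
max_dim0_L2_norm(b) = 3.33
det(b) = 9.55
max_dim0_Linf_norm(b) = 3.08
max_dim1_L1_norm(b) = 4.28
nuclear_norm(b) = 6.27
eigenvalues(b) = [(-0.73+3j), (-0.73-3j)]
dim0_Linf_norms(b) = [3.08, 3.02]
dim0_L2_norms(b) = [3.33, 3.03]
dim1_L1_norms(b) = [4.28, 3.28]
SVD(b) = [[-0.77, 0.64], [0.64, 0.77]] @ diag([3.6669925069404776, 2.605295751741517]) @ [[0.80, 0.6], [0.6, -0.8]]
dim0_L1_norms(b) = [4.34, 3.22]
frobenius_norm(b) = 4.50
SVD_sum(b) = [[-2.26, -1.68], [1.89, 1.4]] + [[1.00,-1.34], [1.19,-1.6]]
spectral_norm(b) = 3.67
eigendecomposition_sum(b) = [[-0.63+1.44j, -1.51-0.37j], [1.54+0.37j, (-0.1+1.57j)]] + [[-0.63-1.44j, -1.51+0.37j],[(1.54-0.37j), (-0.1-1.57j)]]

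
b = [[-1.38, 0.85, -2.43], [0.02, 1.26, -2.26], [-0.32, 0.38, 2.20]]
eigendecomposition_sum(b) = [[-1.51+0.00j, 0.55-0.00j, (-0.65+0j)],  [-0.09+0.00j, (0.03-0j), (-0.04+0j)],  [-0.12+0.00j, (0.04-0j), -0.05+0.00j]] + [[(0.06-0.16j), 0.15+0.66j, -0.89+1.52j],[(0.05-0.35j), 0.61+1.27j, -1.11+3.51j],[(-0.1+0.07j), (0.17-0.45j), (1.13-0.56j)]] + [[0.06+0.16j, (0.15-0.66j), (-0.89-1.52j)],[(0.05+0.35j), (0.61-1.27j), (-1.11-3.51j)],[-0.10-0.07j, (0.17+0.45j), (1.13+0.56j)]]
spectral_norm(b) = 4.19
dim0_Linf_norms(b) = [1.38, 1.26, 2.43]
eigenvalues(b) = [(-1.53+0j), (1.8+0.56j), (1.8-0.56j)]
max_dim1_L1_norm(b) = 4.66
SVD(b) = [[-0.66, 0.56, -0.5],[-0.59, 0.01, 0.81],[0.46, 0.83, 0.32]] @ diag([4.185677045481926, 1.383852859534074, 0.937688079312658]) @ [[0.18, -0.27, 0.95], [-0.75, 0.58, 0.31], [0.64, 0.77, 0.1]]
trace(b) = 2.08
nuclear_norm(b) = 6.51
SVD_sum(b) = [[-0.50,0.75,-2.63], [-0.45,0.67,-2.34], [0.35,-0.52,1.81]] + [[-0.58, 0.45, 0.24], [-0.01, 0.01, 0.01], [-0.86, 0.67, 0.36]] + [[-0.3, -0.36, -0.05], [0.48, 0.58, 0.07], [0.19, 0.23, 0.03]]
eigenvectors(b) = [[(1+0j), (0.4+0.09j), (0.4-0.09j)],[(0.06+0j), (0.86+0j), 0.86-0.00j],[0.08+0.00j, -0.20-0.21j, -0.20+0.21j]]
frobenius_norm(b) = 4.51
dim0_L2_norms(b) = [1.42, 1.57, 3.98]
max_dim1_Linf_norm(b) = 2.43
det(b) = -5.43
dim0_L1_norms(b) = [1.72, 2.49, 6.89]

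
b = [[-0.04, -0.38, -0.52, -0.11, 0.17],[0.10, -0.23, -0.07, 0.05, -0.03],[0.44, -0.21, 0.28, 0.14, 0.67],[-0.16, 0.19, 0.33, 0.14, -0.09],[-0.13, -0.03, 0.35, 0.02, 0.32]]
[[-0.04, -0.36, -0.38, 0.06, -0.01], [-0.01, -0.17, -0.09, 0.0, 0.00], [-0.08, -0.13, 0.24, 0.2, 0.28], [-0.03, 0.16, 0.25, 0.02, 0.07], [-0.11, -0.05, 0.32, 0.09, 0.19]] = b@[[0.22, 0.16, -0.08, -0.12, -0.15],[0.16, 0.79, 0.06, 0.04, -0.08],[-0.08, 0.06, 0.77, -0.13, 0.14],[-0.12, 0.04, -0.13, 0.47, 0.35],[-0.15, -0.08, 0.14, 0.35, 0.36]]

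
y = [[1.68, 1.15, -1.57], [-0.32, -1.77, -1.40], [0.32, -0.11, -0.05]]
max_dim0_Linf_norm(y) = 1.77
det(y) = -1.59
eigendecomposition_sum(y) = [[0.84-0.72j, 0.34-0.47j, (-0.97+2.4j)], [(-0.14+0.3j), -0.04+0.17j, -0.02-0.79j], [0.16-0.36j, 0.04-0.20j, (0.05+0.93j)]] + [[(0.84+0.72j), 0.34+0.47j, (-0.97-2.4j)], [(-0.14-0.3j), (-0.04-0.17j), -0.02+0.79j], [(0.16+0.36j), 0.04+0.20j, 0.05-0.93j]] + [[(0.01-0j), 0.47-0.00j, (0.38+0j)], [(-0.03+0j), (-1.69+0j), -1.35-0.00j], [(-0+0j), -0.19+0.00j, (-0.15-0j)]]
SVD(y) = [[0.97,-0.23,0.08], [-0.23,-0.97,0.04], [0.07,-0.05,-1.0]] @ diag([2.5946187650064108, 2.2620416519999127, 0.2705938448932496]) @ [[0.67, 0.58, -0.46], [-0.04, 0.65, 0.76], [-0.75, 0.49, -0.45]]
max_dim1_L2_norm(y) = 2.57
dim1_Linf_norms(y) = [1.68, 1.77, 0.32]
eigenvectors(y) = [[(0.9+0j), 0.90-0.00j, (-0.27+0j)], [(-0.25+0.11j), -0.25-0.11j, 0.96+0.00j], [(0.29-0.14j), 0.29+0.14j, 0.11+0.00j]]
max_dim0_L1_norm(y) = 3.03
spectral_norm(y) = 2.59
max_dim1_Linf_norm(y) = 1.77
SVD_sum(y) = [[1.68,1.47,-1.17], [-0.4,-0.35,0.28], [0.11,0.10,-0.08]] + [[0.02, -0.33, -0.39], [0.08, -1.43, -1.67], [0.00, -0.08, -0.09]] + [[-0.02, 0.01, -0.01], [-0.01, 0.00, -0.00], [0.2, -0.13, 0.12]]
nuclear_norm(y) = 5.13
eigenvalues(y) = [(0.85+0.38j), (0.85-0.38j), (-1.84+0j)]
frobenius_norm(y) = 3.45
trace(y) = -0.14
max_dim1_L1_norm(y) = 4.4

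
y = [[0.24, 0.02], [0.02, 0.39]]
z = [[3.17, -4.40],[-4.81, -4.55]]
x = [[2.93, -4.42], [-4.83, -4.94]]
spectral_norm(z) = 6.73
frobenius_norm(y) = 0.46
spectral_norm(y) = 0.39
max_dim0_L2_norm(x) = 6.63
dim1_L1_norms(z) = [7.57, 9.36]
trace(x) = -2.01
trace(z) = -1.38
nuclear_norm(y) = 0.63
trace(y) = 0.63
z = y + x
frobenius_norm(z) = 8.56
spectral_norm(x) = 7.10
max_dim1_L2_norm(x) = 6.91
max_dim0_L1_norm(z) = 8.95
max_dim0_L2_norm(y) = 0.39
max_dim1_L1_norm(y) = 0.41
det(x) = -35.82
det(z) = -35.59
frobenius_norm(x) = 8.71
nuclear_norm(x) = 12.14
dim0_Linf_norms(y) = [0.24, 0.39]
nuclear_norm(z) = 12.02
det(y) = 0.09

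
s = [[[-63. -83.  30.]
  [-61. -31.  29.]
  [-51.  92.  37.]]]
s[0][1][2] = 29.0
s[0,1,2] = 29.0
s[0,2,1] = 92.0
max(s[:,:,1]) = 92.0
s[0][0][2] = 30.0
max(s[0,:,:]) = 92.0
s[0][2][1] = 92.0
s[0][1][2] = 29.0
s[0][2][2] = 37.0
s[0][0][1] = -83.0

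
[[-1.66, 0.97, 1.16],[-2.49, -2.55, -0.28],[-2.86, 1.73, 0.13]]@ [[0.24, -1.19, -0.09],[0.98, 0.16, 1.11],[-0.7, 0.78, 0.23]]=[[-0.26, 3.04, 1.49],  [-2.90, 2.34, -2.67],  [0.92, 3.78, 2.21]]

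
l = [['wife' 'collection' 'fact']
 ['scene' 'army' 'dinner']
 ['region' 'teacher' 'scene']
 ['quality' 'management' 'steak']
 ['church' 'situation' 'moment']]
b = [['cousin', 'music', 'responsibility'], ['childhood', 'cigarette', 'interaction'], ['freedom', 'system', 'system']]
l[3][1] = 'management'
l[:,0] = ['wife', 'scene', 'region', 'quality', 'church']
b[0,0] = 'cousin'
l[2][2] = 'scene'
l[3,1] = 'management'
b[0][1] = 'music'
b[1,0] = 'childhood'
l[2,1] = 'teacher'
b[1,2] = 'interaction'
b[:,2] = ['responsibility', 'interaction', 'system']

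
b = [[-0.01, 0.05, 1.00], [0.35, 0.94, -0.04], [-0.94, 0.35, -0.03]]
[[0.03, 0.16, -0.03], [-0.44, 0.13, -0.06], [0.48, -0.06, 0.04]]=b @ [[-0.6, 0.10, -0.06], [-0.24, 0.11, -0.04], [0.04, 0.16, -0.03]]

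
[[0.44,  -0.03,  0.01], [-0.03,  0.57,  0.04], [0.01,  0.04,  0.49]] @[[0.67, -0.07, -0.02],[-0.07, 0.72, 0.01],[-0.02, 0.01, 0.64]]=[[0.30, -0.05, -0.00], [-0.06, 0.41, 0.03], [-0.01, 0.03, 0.31]]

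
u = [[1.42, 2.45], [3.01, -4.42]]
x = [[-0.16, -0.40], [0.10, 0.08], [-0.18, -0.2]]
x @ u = [[-1.43, 1.38], [0.38, -0.11], [-0.86, 0.44]]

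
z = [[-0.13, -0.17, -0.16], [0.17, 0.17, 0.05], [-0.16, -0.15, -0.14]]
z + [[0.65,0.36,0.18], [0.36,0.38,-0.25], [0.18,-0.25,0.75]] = [[0.52, 0.19, 0.02], [0.53, 0.55, -0.20], [0.02, -0.4, 0.61]]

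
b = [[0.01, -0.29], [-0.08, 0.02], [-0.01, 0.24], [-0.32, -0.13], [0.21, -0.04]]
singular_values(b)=[0.43, 0.36]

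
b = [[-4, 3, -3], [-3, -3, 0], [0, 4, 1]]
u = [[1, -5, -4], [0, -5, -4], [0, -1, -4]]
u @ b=[[11, 2, -7], [15, -1, -4], [3, -13, -4]]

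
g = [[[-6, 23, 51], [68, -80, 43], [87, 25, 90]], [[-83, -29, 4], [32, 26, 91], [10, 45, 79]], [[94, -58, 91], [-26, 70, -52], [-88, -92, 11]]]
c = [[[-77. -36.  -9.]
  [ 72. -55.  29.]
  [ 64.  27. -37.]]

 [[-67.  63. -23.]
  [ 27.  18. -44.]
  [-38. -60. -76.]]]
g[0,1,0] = 68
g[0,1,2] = 43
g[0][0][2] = 51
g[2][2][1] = -92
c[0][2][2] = -37.0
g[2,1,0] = -26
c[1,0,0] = -67.0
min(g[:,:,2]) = -52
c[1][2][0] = -38.0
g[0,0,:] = [-6, 23, 51]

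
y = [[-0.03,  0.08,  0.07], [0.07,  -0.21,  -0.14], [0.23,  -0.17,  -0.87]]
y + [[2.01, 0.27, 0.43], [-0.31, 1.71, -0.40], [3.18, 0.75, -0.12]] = [[1.98, 0.35, 0.50], [-0.24, 1.5, -0.54], [3.41, 0.58, -0.99]]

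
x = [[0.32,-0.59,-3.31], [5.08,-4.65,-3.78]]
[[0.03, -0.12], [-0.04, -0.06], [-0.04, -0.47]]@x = [[-0.6, 0.54, 0.35], [-0.32, 0.30, 0.36], [-2.4, 2.21, 1.91]]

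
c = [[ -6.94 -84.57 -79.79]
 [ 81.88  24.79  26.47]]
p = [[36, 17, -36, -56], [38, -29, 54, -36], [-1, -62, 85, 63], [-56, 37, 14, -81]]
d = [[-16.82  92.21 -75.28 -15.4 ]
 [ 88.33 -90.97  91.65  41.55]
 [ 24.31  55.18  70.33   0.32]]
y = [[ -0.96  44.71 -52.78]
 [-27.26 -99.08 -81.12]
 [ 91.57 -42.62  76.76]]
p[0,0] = 36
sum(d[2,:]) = 150.14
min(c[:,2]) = -79.79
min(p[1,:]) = -36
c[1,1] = 24.79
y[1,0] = -27.26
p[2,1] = -62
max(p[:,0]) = 38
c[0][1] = -84.57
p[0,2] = -36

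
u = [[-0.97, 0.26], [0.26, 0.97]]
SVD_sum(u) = [[-0.97,0.0], [0.26,0.0]] + [[0.00, 0.26],[0.00, 0.97]]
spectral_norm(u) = 1.00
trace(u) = 0.00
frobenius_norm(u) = 1.42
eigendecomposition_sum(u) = [[-0.99, 0.13], [0.13, -0.02]] + [[0.02,  0.13], [0.13,  0.99]]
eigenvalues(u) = [-1.0, 1.0]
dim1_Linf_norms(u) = [0.97, 0.97]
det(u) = -1.01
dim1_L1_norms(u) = [1.23, 1.23]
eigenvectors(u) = [[-0.99, -0.13], [0.13, -0.99]]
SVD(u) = [[-0.97, 0.26], [0.26, 0.97]] @ diag([1.0042410069301093, 1.0042410069301093]) @ [[1.0, 0.0], [0.0, 1.0]]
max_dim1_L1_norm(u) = 1.23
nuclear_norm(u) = 2.01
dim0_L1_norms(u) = [1.23, 1.23]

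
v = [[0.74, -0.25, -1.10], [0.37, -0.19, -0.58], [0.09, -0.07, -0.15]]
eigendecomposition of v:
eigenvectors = [[-0.91, 0.61, 0.78], [-0.4, 0.72, -0.25], [-0.08, 0.32, 0.58]]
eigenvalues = [0.53, -0.14, 0.0]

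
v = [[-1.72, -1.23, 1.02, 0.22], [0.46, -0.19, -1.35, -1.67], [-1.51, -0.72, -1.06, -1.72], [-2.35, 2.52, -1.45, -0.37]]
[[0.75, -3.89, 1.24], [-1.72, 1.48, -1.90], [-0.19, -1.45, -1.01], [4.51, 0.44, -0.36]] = v@[[-1.05, 1.13, -0.41],[0.78, 0.46, -0.62],[-0.28, -1.48, -0.56],[0.88, 0.57, 1.55]]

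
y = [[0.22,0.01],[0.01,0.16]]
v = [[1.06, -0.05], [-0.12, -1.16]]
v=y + [[0.84,-0.06],[-0.13,-1.32]]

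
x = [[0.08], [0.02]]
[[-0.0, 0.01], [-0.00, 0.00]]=x @ [[-0.02, 0.15]]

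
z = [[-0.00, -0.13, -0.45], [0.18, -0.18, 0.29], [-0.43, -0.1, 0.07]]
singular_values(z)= [0.55, 0.46, 0.24]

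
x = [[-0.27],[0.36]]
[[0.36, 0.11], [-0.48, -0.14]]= x @[[-1.32,  -0.40]]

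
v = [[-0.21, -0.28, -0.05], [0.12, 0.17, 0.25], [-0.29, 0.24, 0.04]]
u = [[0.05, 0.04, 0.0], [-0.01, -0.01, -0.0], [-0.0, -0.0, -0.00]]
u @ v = [[-0.01, -0.01, 0.01], [0.0, 0.0, -0.0], [0.0, 0.00, 0.0]]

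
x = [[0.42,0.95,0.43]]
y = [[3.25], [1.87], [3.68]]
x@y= [[4.72]]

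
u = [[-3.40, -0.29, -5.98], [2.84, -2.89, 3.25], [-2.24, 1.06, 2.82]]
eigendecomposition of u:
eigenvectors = [[0.53, -0.25, -0.59], [-0.82, -0.96, 0.12], [0.24, 0.09, 0.8]]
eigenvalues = [-5.68, -2.44, 4.65]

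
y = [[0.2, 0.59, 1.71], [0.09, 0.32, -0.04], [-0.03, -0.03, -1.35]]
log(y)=[[-4.02-0.07j,  5.68-0.04j,  (-5.49-3.73j)], [0.94+0.01j,  (-2.36+0j),  (1.32+0.28j)], [(0.07+0.06j),  (-0.08+0.04j),  (0.37+3.21j)]]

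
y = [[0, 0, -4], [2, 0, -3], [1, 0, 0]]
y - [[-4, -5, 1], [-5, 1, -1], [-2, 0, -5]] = [[4, 5, -5], [7, -1, -2], [3, 0, 5]]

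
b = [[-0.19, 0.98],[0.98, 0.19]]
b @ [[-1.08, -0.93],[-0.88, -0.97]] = [[-0.66,-0.77],[-1.23,-1.10]]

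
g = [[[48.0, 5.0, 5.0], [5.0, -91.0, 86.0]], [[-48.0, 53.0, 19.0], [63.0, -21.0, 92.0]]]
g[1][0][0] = -48.0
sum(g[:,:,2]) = 202.0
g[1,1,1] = -21.0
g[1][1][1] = -21.0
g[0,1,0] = 5.0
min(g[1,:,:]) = -48.0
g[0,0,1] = 5.0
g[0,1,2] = 86.0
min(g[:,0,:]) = -48.0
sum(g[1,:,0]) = 15.0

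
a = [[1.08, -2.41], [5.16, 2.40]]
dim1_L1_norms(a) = [3.49, 7.56]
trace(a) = 3.48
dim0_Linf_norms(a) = [5.16, 2.41]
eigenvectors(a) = [[0.11-0.55j, (0.11+0.55j)],[-0.83+0.00j, -0.83-0.00j]]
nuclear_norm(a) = 8.33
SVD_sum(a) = [[-0.04, -0.02],  [5.15, 2.42]] + [[1.12, -2.39],[0.01, -0.02]]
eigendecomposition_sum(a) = [[0.54+1.90j, -1.20+0.61j], [2.58-1.30j, 1.20+1.57j]] + [[(0.54-1.9j), -1.20-0.61j], [2.58+1.30j, 1.20-1.57j]]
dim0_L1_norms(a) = [6.24, 4.81]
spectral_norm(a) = 5.69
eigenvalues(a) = [(1.74+3.46j), (1.74-3.46j)]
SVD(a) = [[0.01, -1.00], [-1.00, -0.01]] @ diag([5.690988950203851, 2.6405955329541992]) @ [[-0.91, -0.43], [-0.43, 0.91]]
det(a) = 15.03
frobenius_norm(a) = 6.27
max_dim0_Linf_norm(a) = 5.16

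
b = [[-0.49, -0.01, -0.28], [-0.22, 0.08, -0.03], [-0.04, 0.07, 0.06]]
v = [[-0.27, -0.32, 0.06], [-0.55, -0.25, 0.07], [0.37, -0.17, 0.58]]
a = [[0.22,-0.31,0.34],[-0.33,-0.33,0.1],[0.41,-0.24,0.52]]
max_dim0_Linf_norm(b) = 0.49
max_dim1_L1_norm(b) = 0.78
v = a + b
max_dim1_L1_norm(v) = 1.12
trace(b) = -0.35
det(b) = -0.00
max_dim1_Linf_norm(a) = 0.52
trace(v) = 0.06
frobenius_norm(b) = 0.62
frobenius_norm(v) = 1.03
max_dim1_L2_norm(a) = 0.7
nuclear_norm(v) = 1.56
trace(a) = 0.41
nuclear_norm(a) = 1.41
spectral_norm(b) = 0.60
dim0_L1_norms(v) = [1.19, 0.74, 0.71]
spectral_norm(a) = 0.86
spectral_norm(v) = 0.79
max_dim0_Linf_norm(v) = 0.58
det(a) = -0.03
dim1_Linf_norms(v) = [0.32, 0.55, 0.58]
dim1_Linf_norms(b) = [0.49, 0.22, 0.07]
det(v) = -0.06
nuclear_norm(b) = 0.75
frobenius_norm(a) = 0.99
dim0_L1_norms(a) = [0.96, 0.88, 0.96]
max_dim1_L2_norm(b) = 0.56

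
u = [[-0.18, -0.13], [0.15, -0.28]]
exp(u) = [[0.83, -0.10], [0.12, 0.75]]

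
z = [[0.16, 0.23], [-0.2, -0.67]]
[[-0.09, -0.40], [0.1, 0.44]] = z @ [[-0.60, -2.71],[0.03, 0.15]]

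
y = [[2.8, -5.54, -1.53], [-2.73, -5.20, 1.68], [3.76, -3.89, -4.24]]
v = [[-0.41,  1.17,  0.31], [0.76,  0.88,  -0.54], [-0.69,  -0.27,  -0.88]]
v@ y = [[-3.18, -5.02, 1.28], [-2.30, -6.69, 2.61], [-4.50, 8.65, 4.33]]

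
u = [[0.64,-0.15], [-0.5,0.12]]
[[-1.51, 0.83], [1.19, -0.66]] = u@[[-1.5, 0.39], [3.65, -3.87]]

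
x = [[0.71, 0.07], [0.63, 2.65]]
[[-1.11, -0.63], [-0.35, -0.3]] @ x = [[-1.18, -1.75],[-0.44, -0.82]]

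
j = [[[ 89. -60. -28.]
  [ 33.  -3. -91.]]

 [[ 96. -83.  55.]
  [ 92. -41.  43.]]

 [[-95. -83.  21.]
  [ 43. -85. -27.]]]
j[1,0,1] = -83.0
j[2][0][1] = -83.0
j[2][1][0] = 43.0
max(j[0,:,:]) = 89.0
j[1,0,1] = -83.0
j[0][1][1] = -3.0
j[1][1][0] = 92.0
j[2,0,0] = -95.0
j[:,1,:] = [[33.0, -3.0, -91.0], [92.0, -41.0, 43.0], [43.0, -85.0, -27.0]]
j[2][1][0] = 43.0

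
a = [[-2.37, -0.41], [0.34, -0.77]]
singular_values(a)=[2.41, 0.81]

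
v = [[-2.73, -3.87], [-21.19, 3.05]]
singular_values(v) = [21.52, 4.2]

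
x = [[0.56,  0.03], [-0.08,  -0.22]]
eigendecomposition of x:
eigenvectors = [[0.99, -0.04],[-0.10, 1.00]]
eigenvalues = [0.56, -0.22]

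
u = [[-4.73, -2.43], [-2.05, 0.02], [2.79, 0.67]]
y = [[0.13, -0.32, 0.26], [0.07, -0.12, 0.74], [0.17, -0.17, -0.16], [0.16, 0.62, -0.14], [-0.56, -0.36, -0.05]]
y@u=[[0.77, -0.15], [1.98, 0.32], [-0.9, -0.52], [-2.42, -0.47], [3.25, 1.32]]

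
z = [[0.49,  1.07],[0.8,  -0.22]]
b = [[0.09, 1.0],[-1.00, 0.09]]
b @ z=[[0.84, -0.12], [-0.42, -1.09]]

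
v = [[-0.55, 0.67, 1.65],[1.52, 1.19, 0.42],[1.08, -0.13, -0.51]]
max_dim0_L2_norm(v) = 1.94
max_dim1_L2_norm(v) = 1.98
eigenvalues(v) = [-2.03, 1.8, 0.36]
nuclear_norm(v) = 4.48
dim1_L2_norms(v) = [1.86, 1.98, 1.2]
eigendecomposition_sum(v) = [[-1.1, 0.27, 1.12], [0.41, -0.1, -0.42], [0.81, -0.2, -0.83]] + [[0.48,0.44,0.42], [1.30,1.19,1.14], [0.15,0.14,0.13]] + [[0.07, -0.04, 0.11], [-0.19, 0.10, -0.31], [0.12, -0.06, 0.19]]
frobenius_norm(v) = 2.97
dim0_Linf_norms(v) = [1.52, 1.19, 1.65]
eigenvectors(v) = [[-0.77, 0.34, 0.30], [0.29, 0.93, -0.81], [0.57, 0.11, 0.5]]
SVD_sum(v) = [[0.07, 0.04, 0.01], [1.66, 1.00, 0.24], [0.67, 0.4, 0.1]] + [[-0.67, 0.73, 1.57],[-0.1, 0.11, 0.23],[0.32, -0.34, -0.74]] + [[0.05, -0.10, 0.07], [-0.04, 0.08, -0.06], [0.1, -0.19, 0.13]]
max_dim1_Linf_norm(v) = 1.65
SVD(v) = [[-0.04, 0.9, 0.44], [-0.93, 0.13, -0.35], [-0.37, -0.42, 0.83]] @ diag([2.1078919808297987, 2.0701564011194002, 0.30239687838633]) @ [[-0.85, -0.51, -0.13], [-0.36, 0.39, 0.85], [0.38, -0.76, 0.52]]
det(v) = -1.32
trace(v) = 0.13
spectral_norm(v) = 2.11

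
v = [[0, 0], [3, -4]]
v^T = [[0, 3], [0, -4]]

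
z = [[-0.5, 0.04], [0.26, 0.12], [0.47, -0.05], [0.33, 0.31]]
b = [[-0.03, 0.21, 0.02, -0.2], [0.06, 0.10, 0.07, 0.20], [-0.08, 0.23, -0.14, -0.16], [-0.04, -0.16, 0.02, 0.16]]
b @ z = [[0.01, -0.04], [0.09, 0.07], [-0.02, -0.02], [0.04, 0.03]]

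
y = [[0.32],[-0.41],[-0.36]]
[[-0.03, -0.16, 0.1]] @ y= [[0.02]]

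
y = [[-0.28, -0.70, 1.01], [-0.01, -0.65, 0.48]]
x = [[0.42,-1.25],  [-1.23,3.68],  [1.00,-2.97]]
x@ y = [[-0.11, 0.52, -0.18], [0.31, -1.53, 0.52], [-0.25, 1.23, -0.42]]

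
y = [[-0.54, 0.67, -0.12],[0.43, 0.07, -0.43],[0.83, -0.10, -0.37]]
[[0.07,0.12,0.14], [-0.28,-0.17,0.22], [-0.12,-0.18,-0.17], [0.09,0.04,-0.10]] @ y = [[0.13,0.04,-0.11],  [0.26,-0.22,0.03],  [-0.15,-0.08,0.15],  [-0.11,0.07,0.01]]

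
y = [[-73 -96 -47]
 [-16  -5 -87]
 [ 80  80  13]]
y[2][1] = 80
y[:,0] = [-73, -16, 80]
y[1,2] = -87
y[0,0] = -73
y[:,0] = [-73, -16, 80]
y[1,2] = -87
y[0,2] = -47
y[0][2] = -47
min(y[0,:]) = -96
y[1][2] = -87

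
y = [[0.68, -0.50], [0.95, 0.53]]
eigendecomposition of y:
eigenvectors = [[0.06+0.58j, 0.06-0.58j], [0.81+0.00j, (0.81-0j)]]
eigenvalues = [(0.6+0.69j), (0.6-0.69j)]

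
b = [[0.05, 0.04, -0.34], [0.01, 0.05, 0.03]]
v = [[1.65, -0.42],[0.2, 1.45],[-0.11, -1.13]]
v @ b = [[0.08, 0.05, -0.57],  [0.02, 0.08, -0.02],  [-0.02, -0.06, 0.00]]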